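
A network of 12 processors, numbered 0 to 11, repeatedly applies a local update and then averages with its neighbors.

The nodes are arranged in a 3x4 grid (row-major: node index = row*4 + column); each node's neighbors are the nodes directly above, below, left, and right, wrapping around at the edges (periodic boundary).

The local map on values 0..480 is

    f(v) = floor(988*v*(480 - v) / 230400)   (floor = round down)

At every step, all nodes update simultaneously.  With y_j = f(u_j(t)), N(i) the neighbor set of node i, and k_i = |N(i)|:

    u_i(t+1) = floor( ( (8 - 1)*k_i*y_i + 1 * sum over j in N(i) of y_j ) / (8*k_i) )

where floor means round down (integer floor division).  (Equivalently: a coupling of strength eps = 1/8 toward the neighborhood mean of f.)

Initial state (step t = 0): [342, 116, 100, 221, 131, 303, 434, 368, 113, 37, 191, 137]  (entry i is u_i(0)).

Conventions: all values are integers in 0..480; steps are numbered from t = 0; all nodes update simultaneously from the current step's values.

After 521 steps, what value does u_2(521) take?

Answer: u_2(521) = 246
Key observation: The state at step 5, [246, 246, 246, 246, 246, 246, 246, 246, 246, 246, 246, 246], reappears at step 6: the system is in a cycle of period 1 from step 5 on.  Therefore the state at step 521 equals the state at step 5 + ((521 - 5) mod 1) = 5, which is [246, 246, 246, 246, 246, 246, 246, 246, 246, 246, 246, 246].

Derivation:
t=0: [342, 116, 100, 221, 131, 303, 434, 368, 113, 37, 191, 137]
t=1: [201, 179, 165, 237, 196, 217, 99, 176, 175, 86, 222, 201]
t=2: [239, 228, 221, 244, 237, 237, 170, 228, 226, 156, 238, 239]
t=3: [246, 245, 244, 245, 246, 244, 227, 245, 245, 219, 244, 246]
t=4: [246, 245, 246, 246, 246, 245, 246, 246, 245, 245, 245, 246]
t=5: [246, 246, 246, 246, 246, 246, 246, 246, 246, 246, 246, 246]
t=6: [246, 246, 246, 246, 246, 246, 246, 246, 246, 246, 246, 246]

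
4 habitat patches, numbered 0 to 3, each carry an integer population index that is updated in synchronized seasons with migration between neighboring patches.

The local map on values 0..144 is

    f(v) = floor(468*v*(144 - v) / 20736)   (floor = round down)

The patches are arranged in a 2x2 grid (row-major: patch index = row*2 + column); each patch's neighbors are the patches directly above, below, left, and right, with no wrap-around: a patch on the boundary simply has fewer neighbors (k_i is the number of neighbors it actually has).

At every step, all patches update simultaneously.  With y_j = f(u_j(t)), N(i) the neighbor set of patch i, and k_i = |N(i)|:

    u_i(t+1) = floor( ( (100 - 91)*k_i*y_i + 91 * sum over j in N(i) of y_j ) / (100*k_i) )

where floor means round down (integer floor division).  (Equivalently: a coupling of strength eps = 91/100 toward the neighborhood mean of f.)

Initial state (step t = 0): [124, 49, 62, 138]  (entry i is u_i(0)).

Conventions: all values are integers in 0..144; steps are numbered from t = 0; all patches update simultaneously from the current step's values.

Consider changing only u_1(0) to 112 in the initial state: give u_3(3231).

Simulating step by step:
t=0: [124, 112, 62, 138]
t=1: [93, 40, 43, 89]
t=2: [96, 107, 107, 96]
t=3: [90, 102, 102, 90]
t=4: [97, 107, 107, 97]
t=5: [90, 100, 100, 90]
t=6: [99, 108, 108, 99]
t=7: [88, 98, 98, 88]
t=8: [101, 110, 110, 101]
t=9: [85, 96, 96, 85]
t=10: [104, 112, 112, 104]
t=11: [81, 91, 91, 81]
t=12: [108, 114, 114, 108]
t=13: [77, 86, 86, 77]
t=14: [112, 115, 115, 112]
t=15: [75, 79, 79, 75]
t=16: [115, 115, 115, 115]
t=17: [75, 75, 75, 75]
t=18: [116, 116, 116, 116]
t=19: [73, 73, 73, 73]
t=20: [116, 116, 116, 116]

Answer: u_3(3231) = 73
Key observation: The state at step 18, [116, 116, 116, 116], reappears at step 20: the system is in a cycle of period 2 from step 18 on.  Therefore the state at step 3231 equals the state at step 18 + ((3231 - 18) mod 2) = 19, which is [73, 73, 73, 73].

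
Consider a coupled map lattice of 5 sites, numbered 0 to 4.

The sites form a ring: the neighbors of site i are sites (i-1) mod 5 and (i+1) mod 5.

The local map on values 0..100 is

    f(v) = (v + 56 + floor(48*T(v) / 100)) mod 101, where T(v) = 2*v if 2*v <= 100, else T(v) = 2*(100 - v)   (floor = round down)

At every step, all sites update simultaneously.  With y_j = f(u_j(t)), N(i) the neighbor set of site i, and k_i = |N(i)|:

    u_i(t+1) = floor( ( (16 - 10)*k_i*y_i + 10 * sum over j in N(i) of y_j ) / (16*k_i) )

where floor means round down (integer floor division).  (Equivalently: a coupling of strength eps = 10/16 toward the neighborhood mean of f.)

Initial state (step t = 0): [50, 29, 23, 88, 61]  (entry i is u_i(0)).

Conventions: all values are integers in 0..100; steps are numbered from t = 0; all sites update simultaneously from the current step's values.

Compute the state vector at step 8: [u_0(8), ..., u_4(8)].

Answer: [39, 16, 16, 39, 40]

Derivation:
t=0: [50, 29, 23, 88, 61]
t=1: [39, 20, 20, 36, 53]
t=2: [57, 75, 73, 55, 37]
t=3: [45, 53, 53, 44, 43]
t=4: [44, 49, 49, 44, 40]
t=5: [41, 47, 47, 41, 38]
t=6: [36, 43, 43, 36, 32]
t=7: [26, 34, 34, 26, 22]
t=8: [39, 16, 16, 39, 40]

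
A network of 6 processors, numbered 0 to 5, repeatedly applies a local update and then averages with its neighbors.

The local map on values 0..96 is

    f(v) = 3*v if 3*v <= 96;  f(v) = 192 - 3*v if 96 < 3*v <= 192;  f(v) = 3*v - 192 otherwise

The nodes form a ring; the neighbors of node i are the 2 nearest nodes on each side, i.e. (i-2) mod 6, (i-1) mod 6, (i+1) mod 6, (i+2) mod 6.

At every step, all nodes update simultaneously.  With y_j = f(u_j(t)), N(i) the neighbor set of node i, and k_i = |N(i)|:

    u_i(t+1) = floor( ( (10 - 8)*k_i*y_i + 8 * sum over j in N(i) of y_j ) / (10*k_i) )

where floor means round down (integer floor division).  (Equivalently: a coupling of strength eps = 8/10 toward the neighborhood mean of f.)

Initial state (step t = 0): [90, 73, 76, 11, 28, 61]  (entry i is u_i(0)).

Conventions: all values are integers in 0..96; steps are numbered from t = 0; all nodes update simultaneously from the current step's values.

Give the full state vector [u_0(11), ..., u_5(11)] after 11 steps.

Answer: [34, 35, 34, 35, 34, 34]

Derivation:
t=0: [90, 73, 76, 11, 28, 61]
t=1: [46, 36, 51, 37, 48, 46]
t=2: [55, 62, 61, 61, 55, 64]
t=3: [13, 10, 15, 10, 14, 13]
t=4: [39, 36, 37, 37, 39, 36]
t=5: [79, 81, 79, 81, 79, 79]
t=6: [46, 47, 47, 47, 46, 47]
t=7: [52, 51, 52, 51, 52, 52]
t=8: [36, 37, 37, 37, 36, 37]
t=9: [82, 81, 82, 81, 82, 82]
t=10: [53, 52, 52, 52, 53, 52]
t=11: [34, 35, 34, 35, 34, 34]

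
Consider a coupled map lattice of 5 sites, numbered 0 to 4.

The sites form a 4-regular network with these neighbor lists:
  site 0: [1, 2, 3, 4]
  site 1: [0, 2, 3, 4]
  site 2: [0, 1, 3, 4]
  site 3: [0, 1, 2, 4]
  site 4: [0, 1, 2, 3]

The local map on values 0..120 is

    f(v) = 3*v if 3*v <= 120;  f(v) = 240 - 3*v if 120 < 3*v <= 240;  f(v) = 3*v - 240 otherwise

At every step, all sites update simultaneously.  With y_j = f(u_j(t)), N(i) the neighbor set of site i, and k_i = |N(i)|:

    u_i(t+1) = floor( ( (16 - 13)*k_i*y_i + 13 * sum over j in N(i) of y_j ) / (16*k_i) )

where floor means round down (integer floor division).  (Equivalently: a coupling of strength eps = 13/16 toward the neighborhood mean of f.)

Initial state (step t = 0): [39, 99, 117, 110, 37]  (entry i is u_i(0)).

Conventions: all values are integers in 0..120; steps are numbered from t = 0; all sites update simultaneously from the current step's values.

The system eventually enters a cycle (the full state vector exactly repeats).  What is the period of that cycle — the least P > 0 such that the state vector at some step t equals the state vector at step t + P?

Simulating step by step:
t=0: [39, 99, 117, 110, 37]
t=1: [96, 97, 96, 97, 96]
t=2: [49, 49, 49, 49, 49]
t=3: [93, 93, 93, 93, 93]
t=4: [39, 39, 39, 39, 39]
t=5: [117, 117, 117, 117, 117]
t=6: [111, 111, 111, 111, 111]
t=7: [93, 93, 93, 93, 93]

Answer: 4
Key observation: The state at step 3, [93, 93, 93, 93, 93], reappears at step 7 — and no state repeats earlier — so the cycle the system enters has period 4.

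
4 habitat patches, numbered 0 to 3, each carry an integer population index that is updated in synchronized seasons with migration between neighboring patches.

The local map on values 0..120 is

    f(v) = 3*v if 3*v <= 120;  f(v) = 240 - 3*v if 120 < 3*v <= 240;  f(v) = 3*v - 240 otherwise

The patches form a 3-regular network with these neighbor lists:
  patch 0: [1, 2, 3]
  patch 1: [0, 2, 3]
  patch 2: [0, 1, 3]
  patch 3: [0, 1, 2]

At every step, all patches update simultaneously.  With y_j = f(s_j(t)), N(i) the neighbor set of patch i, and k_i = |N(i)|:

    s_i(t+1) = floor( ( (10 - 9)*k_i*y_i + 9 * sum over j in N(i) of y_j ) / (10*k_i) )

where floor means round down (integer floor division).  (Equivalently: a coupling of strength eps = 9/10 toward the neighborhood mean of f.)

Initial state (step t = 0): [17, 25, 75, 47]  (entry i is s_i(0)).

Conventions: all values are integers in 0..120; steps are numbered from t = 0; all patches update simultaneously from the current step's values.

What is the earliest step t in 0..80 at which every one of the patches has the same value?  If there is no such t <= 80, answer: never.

Answer: 7
Key observation: Synchronization is absorbing here: once all patches are equal they stay equal, and step 7 is the first all-equal step.

Derivation:
t=0: [17, 25, 75, 47]  (not all equal)
t=1: [61, 57, 69, 52]  (not all equal)
t=2: [61, 59, 66, 56]  (not all equal)
t=3: [58, 57, 61, 55]  (not all equal)
t=4: [66, 66, 68, 65]  (not all equal)
t=5: [41, 41, 42, 40]  (not all equal)
t=6: [117, 117, 117, 116]  (not all equal)
t=7: [110, 110, 110, 110]  (all equal)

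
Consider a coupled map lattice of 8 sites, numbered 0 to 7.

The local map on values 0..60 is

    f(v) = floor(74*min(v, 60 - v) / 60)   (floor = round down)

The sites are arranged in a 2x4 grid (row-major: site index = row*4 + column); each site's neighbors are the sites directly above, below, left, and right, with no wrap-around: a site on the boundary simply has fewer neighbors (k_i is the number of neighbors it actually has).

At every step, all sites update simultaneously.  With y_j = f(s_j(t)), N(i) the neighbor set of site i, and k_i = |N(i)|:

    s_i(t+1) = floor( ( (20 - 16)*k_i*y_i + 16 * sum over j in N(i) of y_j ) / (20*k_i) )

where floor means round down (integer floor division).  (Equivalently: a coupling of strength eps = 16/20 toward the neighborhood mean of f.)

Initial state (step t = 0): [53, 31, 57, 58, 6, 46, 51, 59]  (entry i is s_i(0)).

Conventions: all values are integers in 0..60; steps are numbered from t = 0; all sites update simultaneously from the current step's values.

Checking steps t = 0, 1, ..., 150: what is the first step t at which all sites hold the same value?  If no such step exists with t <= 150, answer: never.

Answer: 9
Key observation: Synchronization is absorbing here: once all sites are equal they stay equal, and step 9 is the first all-equal step.

Derivation:
t=0: [53, 31, 57, 58, 6, 46, 51, 59]  (not all equal)
t=1: [18, 14, 13, 2, 11, 17, 7, 5]  (not all equal)
t=2: [16, 18, 10, 9, 19, 14, 12, 5]  (not all equal)
t=3: [21, 17, 14, 9, 19, 19, 12, 11]  (not all equal)
t=4: [22, 21, 15, 14, 23, 19, 16, 12]  (not all equal)
t=5: [26, 23, 19, 16, 25, 23, 18, 17]  (not all equal)
t=6: [29, 27, 23, 21, 30, 26, 23, 20]  (not all equal)
t=7: [35, 31, 28, 25, 34, 32, 28, 26]  (not all equal)
t=8: [32, 33, 33, 32, 32, 33, 33, 32]  (not all equal)
t=9: [33, 33, 33, 33, 33, 33, 33, 33]  (all equal)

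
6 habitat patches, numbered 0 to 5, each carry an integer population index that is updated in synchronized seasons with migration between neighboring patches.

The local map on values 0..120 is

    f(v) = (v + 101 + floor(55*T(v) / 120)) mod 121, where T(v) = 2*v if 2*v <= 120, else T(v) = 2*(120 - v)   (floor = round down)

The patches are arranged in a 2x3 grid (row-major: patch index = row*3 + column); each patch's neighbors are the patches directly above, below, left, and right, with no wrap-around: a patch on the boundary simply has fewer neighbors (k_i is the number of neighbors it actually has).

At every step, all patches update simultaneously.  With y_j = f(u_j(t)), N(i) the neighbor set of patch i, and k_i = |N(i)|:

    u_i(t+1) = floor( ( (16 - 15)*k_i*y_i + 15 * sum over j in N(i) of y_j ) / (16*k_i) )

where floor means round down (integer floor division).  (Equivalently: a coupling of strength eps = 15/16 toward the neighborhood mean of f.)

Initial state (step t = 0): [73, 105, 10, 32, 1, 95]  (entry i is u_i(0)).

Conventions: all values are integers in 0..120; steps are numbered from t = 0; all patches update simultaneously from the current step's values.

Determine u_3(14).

Simulating step by step:
t=0: [73, 105, 10, 32, 1, 95]
t=1: [71, 105, 98, 95, 80, 110]
t=2: [97, 96, 98, 95, 97, 97]
t=3: [97, 98, 98, 97, 97, 98]
t=4: [98, 98, 98, 98, 98, 98]
t=5: [98, 98, 98, 98, 98, 98]
t=6: [98, 98, 98, 98, 98, 98]
t=7: [98, 98, 98, 98, 98, 98]
t=8: [98, 98, 98, 98, 98, 98]
t=9: [98, 98, 98, 98, 98, 98]
t=10: [98, 98, 98, 98, 98, 98]
t=11: [98, 98, 98, 98, 98, 98]
t=12: [98, 98, 98, 98, 98, 98]
t=13: [98, 98, 98, 98, 98, 98]
t=14: [98, 98, 98, 98, 98, 98]

Answer: u_3(14) = 98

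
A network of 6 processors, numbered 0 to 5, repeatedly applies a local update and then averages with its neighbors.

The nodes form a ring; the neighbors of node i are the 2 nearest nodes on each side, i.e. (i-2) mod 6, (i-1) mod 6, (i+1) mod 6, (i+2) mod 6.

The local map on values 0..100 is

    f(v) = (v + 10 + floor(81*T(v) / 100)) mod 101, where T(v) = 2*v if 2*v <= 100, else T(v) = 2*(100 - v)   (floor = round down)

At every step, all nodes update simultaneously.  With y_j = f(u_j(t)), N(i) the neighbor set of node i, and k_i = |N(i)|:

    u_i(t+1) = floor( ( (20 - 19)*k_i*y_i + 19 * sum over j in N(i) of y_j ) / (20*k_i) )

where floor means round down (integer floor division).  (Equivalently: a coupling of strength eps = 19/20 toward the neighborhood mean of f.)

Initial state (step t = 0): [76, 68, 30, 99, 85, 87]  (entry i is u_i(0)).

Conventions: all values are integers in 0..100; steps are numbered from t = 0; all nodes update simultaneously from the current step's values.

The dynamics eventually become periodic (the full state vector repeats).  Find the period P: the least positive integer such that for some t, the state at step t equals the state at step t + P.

Simulating step by step:
t=0: [76, 68, 30, 99, 85, 87]
t=1: [37, 33, 22, 36, 33, 19]
t=2: [75, 36, 50, 75, 36, 50]
t=3: [21, 30, 14, 21, 30, 14]
t=4: [66, 57, 74, 66, 57, 74]
t=5: [30, 27, 32, 30, 27, 32]
t=6: [86, 89, 84, 86, 89, 84]
t=7: [16, 17, 16, 16, 17, 16]
t=8: [52, 51, 52, 52, 51, 52]
t=9: [38, 38, 38, 38, 38, 38]
t=10: [8, 8, 8, 8, 8, 8]
t=11: [30, 30, 30, 30, 30, 30]
t=12: [88, 88, 88, 88, 88, 88]
t=13: [16, 16, 16, 16, 16, 16]
t=14: [51, 51, 51, 51, 51, 51]
t=15: [39, 39, 39, 39, 39, 39]
t=16: [11, 11, 11, 11, 11, 11]
t=17: [38, 38, 38, 38, 38, 38]

Answer: 8
Key observation: The state at step 9, [38, 38, 38, 38, 38, 38], reappears at step 17 — and no state repeats earlier — so the cycle the system enters has period 8.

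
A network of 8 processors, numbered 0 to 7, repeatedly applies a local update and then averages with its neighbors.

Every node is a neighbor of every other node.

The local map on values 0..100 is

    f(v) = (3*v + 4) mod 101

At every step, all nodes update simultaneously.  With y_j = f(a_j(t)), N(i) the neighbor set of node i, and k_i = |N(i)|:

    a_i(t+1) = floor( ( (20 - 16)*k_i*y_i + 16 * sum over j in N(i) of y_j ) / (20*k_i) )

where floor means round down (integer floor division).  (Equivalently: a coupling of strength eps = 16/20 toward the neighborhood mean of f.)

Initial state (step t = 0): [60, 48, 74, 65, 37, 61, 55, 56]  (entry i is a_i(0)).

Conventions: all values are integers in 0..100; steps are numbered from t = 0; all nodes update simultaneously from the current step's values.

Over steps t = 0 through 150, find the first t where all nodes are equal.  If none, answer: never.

Simulating step by step:
t=0: [60, 48, 74, 65, 37, 61, 55, 56]  (not all equal)
t=1: [63, 60, 58, 64, 57, 63, 61, 62]  (not all equal)
t=2: [86, 85, 85, 86, 84, 86, 86, 86]  (not all equal)
t=3: [58, 58, 58, 58, 58, 58, 58, 58]  (all equal)

Answer: 3
Key observation: Synchronization is absorbing here: once all nodes are equal they stay equal, and step 3 is the first all-equal step.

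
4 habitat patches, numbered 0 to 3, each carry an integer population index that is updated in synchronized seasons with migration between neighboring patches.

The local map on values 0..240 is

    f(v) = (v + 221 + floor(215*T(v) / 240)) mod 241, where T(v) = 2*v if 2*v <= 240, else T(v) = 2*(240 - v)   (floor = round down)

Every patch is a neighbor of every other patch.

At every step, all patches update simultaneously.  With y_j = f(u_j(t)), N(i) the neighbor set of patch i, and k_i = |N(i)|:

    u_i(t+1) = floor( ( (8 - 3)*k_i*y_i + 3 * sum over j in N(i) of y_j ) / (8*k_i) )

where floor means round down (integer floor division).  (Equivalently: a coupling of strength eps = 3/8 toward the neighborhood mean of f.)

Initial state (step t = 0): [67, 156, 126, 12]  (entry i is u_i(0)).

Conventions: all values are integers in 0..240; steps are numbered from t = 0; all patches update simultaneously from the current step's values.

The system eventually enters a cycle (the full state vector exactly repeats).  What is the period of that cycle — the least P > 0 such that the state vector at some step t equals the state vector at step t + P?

Answer: 2
Key observation: The state at step 49, [227, 227, 227, 227], reappears at step 51 — and no state repeats earlier — so the cycle the system enters has period 2.

Derivation:
t=0: [67, 156, 126, 12]
t=1: [120, 59, 71, 43]
t=2: [99, 134, 151, 112]
t=3: [29, 53, 46, 47]
t=4: [80, 114, 104, 106]
t=5: [141, 68, 54, 57]
t=6: [90, 146, 126, 131]
t=7: [167, 78, 86, 84]
t=8: [101, 181, 193, 190]
t=9: [19, 22, 17, 18]
t=10: [32, 36, 29, 31]
t=11: [68, 74, 64, 67]
t=12: [169, 178, 164, 168]
t=13: [34, 31, 36, 35]
t=14: [74, 70, 77, 75]
t=15: [186, 180, 190, 187]
t=16: [21, 23, 19, 20]
t=17: [37, 40, 35, 36]
t=18: [82, 86, 79, 81]
t=19: [208, 214, 204, 207]
t=20: [34, 152, 35, 34]
t=21: [71, 58, 72, 71]
t=22: [173, 155, 175, 173]
t=23: [33, 40, 32, 33]
t=24: [74, 83, 72, 74]
t=25: [188, 201, 186, 188]
t=26: [18, 13, 19, 18]
t=27: [28, 21, 30, 28]
t=28: [56, 46, 58, 56]
t=29: [133, 119, 135, 133]
t=30: [63, 67, 63, 63]
t=31: [156, 162, 156, 156]
t=32: [44, 41, 44, 44]
t=33: [101, 97, 101, 101]
t=34: [18, 13, 18, 18]
t=35: [28, 21, 28, 28]
t=36: [55, 45, 55, 55]
t=37: [129, 115, 129, 129]
t=38: [65, 62, 65, 65]
t=39: [160, 156, 160, 160]
t=40: [42, 43, 42, 42]
t=41: [97, 98, 97, 97]
t=42: [9, 10, 9, 9]
t=43: [5, 6, 5, 5]
t=44: [234, 235, 234, 234]
t=45: [223, 223, 223, 223]
t=46: [233, 233, 233, 233]
t=47: [225, 225, 225, 225]
t=48: [231, 231, 231, 231]
t=49: [227, 227, 227, 227]
t=50: [230, 230, 230, 230]
t=51: [227, 227, 227, 227]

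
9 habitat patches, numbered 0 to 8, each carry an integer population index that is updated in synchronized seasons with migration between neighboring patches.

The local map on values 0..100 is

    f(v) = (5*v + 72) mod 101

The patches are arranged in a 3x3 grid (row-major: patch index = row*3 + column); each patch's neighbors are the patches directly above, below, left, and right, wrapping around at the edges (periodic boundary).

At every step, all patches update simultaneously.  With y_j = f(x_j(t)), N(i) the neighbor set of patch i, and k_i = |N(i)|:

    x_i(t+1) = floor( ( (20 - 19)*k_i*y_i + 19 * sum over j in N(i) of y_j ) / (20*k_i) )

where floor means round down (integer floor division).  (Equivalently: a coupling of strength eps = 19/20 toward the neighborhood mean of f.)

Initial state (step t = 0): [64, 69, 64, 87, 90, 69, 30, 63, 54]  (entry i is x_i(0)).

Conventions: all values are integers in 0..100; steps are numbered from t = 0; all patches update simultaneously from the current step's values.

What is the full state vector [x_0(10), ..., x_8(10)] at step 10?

Answer: [74, 59, 74, 85, 64, 77, 64, 67, 67]

Derivation:
t=0: [64, 69, 64, 87, 90, 69, 30, 63, 54]
t=1: [33, 66, 41, 33, 27, 35, 51, 25, 50]
t=2: [57, 55, 50, 27, 65, 34, 45, 39, 57]
t=3: [41, 57, 46, 67, 41, 42, 47, 71, 54]
t=4: [41, 67, 63, 55, 41, 55, 33, 42, 51]
t=5: [43, 74, 38, 56, 44, 56, 54, 36, 58]
t=6: [48, 69, 57, 64, 48, 63, 59, 56, 49]
t=7: [52, 29, 31, 43, 56, 43, 41, 26, 60]
t=8: [48, 25, 48, 60, 46, 58, 47, 49, 47]
t=9: [42, 36, 40, 44, 61, 46, 23, 49, 20]
t=10: [74, 59, 74, 85, 64, 77, 64, 67, 67]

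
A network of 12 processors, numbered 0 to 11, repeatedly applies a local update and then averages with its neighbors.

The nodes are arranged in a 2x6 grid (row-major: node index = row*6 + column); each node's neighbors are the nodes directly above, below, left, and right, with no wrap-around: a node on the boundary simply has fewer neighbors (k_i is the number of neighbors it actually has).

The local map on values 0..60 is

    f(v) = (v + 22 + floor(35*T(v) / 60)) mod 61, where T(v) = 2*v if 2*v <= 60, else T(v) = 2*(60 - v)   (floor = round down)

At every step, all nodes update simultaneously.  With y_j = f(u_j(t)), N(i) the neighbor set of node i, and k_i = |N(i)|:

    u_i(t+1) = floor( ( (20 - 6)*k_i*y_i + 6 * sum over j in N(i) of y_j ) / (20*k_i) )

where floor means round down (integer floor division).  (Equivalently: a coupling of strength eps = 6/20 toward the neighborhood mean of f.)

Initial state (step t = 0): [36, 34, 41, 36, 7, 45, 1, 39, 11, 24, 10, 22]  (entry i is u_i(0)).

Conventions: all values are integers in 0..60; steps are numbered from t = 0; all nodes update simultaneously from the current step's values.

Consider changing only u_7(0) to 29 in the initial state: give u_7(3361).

Answer: u_7(3361) = 25
Key observation: The state at step 14, [10, 15, 22, 23, 24, 24, 10, 15, 22, 23, 24, 24], reappears at step 20: the system is in a cycle of period 6 from step 14 on.  Therefore the state at step 3361 equals the state at step 14 + ((3361 - 14) mod 6) = 19, which is [23, 25, 44, 41, 39, 39, 23, 25, 44, 41, 39, 39].

Derivation:
t=0: [36, 34, 41, 36, 7, 45, 1, 29, 11, 24, 10, 22]
t=1: [24, 24, 26, 24, 35, 22, 24, 25, 37, 20, 35, 15]
t=2: [13, 13, 16, 13, 22, 17, 13, 15, 20, 9, 25, 42]
t=3: [50, 51, 49, 45, 17, 45, 50, 48, 17, 35, 17, 27]
t=4: [22, 22, 25, 26, 51, 27, 22, 26, 47, 31, 50, 25]
t=5: [8, 9, 15, 18, 21, 18, 9, 15, 21, 23, 21, 16]
t=6: [39, 43, 42, 7, 4, 9, 42, 46, 16, 8, 11, 40]
t=7: [23, 23, 28, 35, 33, 36, 23, 26, 47, 41, 40, 29]
t=8: [10, 11, 20, 24, 24, 24, 11, 16, 22, 24, 24, 23]
t=9: [43, 41, 9, 12, 13, 12, 46, 49, 12, 12, 12, 10]
t=10: [23, 25, 40, 47, 49, 47, 22, 24, 44, 48, 47, 44]
t=11: [10, 15, 22, 23, 22, 22, 9, 13, 22, 23, 22, 23]
t=12: [44, 47, 12, 9, 8, 8, 42, 45, 12, 9, 8, 9]
t=13: [23, 25, 44, 41, 39, 39, 23, 25, 44, 41, 39, 40]
t=14: [10, 15, 22, 23, 24, 24, 10, 15, 22, 23, 24, 24]
t=15: [44, 48, 12, 10, 12, 13, 44, 48, 12, 10, 12, 13]
t=16: [23, 25, 45, 44, 47, 49, 23, 25, 45, 44, 47, 49]
t=17: [10, 15, 22, 23, 22, 22, 10, 15, 22, 23, 22, 22]
t=18: [44, 48, 12, 9, 8, 8, 44, 48, 12, 9, 8, 8]
t=19: [23, 25, 44, 41, 39, 39, 23, 25, 44, 41, 39, 39]
t=20: [10, 15, 22, 23, 24, 24, 10, 15, 22, 23, 24, 24]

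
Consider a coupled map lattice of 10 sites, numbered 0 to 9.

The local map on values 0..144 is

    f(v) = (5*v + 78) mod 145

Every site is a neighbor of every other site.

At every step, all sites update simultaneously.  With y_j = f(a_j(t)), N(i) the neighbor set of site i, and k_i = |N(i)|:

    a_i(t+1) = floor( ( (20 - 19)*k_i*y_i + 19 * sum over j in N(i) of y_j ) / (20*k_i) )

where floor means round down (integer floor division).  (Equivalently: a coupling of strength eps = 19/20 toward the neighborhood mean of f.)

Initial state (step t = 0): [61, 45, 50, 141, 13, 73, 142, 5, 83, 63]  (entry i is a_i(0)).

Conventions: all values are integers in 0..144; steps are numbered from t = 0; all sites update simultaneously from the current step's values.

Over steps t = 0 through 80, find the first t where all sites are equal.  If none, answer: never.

Answer: 3
Key observation: Synchronization is absorbing here: once all sites are equal they stay equal, and step 3 is the first all-equal step.

Derivation:
t=0: [61, 45, 50, 141, 13, 73, 142, 5, 83, 63]  (not all equal)
t=1: [66, 71, 69, 68, 63, 71, 68, 66, 68, 66]  (not all equal)
t=2: [126, 125, 125, 125, 127, 125, 125, 126, 125, 126]  (not all equal)
t=3: [125, 125, 125, 125, 125, 125, 125, 125, 125, 125]  (all equal)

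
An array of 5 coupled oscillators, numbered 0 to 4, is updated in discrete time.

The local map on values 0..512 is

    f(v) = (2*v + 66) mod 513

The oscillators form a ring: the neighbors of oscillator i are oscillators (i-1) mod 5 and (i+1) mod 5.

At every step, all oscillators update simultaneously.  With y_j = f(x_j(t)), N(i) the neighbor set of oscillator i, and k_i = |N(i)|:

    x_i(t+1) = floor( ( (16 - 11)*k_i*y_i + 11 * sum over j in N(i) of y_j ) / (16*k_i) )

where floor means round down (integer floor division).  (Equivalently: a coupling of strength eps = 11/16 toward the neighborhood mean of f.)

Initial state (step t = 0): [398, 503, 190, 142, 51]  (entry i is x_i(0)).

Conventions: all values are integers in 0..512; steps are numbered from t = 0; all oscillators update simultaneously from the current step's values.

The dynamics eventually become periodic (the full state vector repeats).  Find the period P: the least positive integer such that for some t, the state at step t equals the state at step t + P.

Answer: 18
Key observation: The state at step 95, [328, 337, 337, 328, 322], reappears at step 113 — and no state repeats earlier — so the cycle the system enters has period 18.

Derivation:
t=0: [398, 503, 190, 142, 51]
t=1: [182, 287, 275, 320, 292]
t=2: [225, 222, 142, 142, 256]
t=3: [198, 280, 405, 252, 141]
t=4: [302, 318, 171, 262, 287]
t=5: [157, 253, 218, 207, 120]
t=6: [244, 321, 342, 427, 391]
t=7: [195, 156, 281, 323, 258]
t=8: [296, 314, 234, 125, 246]
t=9: [123, 113, 177, 121, 172]
t=10: [338, 342, 337, 381, 341]
t=11: [233, 230, 260, 257, 260]
t=12: [35, 35, 50, 71, 52]
t=13: [147, 146, 170, 180, 171]
t=14: [375, 375, 396, 412, 397]
t=15: [318, 317, 341, 355, 342]
t=16: [204, 204, 228, 244, 229]
t=17: [314, 314, 179, 19, 180]
t=18: [265, 264, 230, 324, 231]
t=19: [58, 58, 101, 72, 102]
t=20: [212, 211, 218, 250, 219]
t=21: [494, 493, 342, 362, 344]
t=22: [100, 99, 178, 250, 180]
t=23: [320, 319, 240, 308, 242]
t=24: [138, 137, 134, 76, 136]
t=25: [339, 338, 296, 299, 298]
t=26: [202, 200, 175, 148, 177]
t=27: [451, 450, 414, 400, 417]
t=28: [430, 428, 396, 374, 398]
t=29: [389, 388, 351, 332, 354]
t=30: [306, 304, 267, 245, 269]
t=31: [138, 136, 97, 74, 99]
t=32: [313, 312, 271, 247, 273]
t=33: [150, 149, 106, 81, 108]
t=34: [336, 335, 290, 263, 292]
t=35: [194, 192, 145, 117, 147]
t=36: [420, 419, 369, 339, 371]
t=37: [358, 357, 304, 273, 306]
t=38: [232, 231, 176, 143, 178]
t=39: [155, 154, 256, 398, 258]
t=40: [269, 268, 268, 155, 270]
t=41: [91, 89, 187, 180, 189]
t=42: [314, 312, 367, 437, 370]
t=43: [218, 216, 297, 332, 300]
t=44: [380, 378, 291, 170, 294]
t=45: [252, 250, 287, 221, 291]
t=46: [82, 79, 232, 248, 236]
t=47: [157, 154, 99, 29, 103]
t=48: [340, 338, 253, 223, 258]
t=49: [175, 171, 273, 204, 277]
t=50: [307, 304, 334, 218, 339]
t=51: [186, 183, 296, 312, 302]
t=52: [339, 335, 254, 159, 260]
t=53: [173, 170, 227, 166, 234]
t=54: [275, 270, 278, 134, 285]
t=55: [106, 101, 180, 184, 188]
t=56: [330, 325, 374, 434, 382]
t=57: [245, 240, 308, 344, 317]
t=58: [89, 83, 147, 197, 156]
t=59: [285, 280, 350, 397, 360]
t=60: [171, 164, 237, 289, 246]
t=61: [278, 272, 188, 65, 199]
t=62: [226, 219, 238, 372, 249]
t=63: [192, 169, 284, 120, 119]
t=64: [384, 322, 281, 241, 354]
t=65: [257, 211, 115, 140, 203]
t=66: [350, 277, 379, 372, 289]
t=67: [160, 227, 236, 244, 230]
t=68: [127, 143, 24, 25, 150]
t=69: [346, 259, 196, 201, 264]
t=70: [128, 263, 328, 331, 270]
t=71: [159, 207, 166, 171, 213]
t=72: [454, 418, 429, 433, 426]
t=73: [417, 421, 406, 411, 429]
t=74: [398, 381, 378, 383, 390]
t=75: [331, 324, 314, 320, 333]
t=76: [211, 198, 192, 197, 208]
t=77: [477, 466, 457, 464, 476]
t=78: [498, 486, 478, 484, 497]
t=79: [27, 191, 165, 189, 25]
t=80: [231, 317, 430, 314, 230]
t=81: [73, 205, 255, 203, 71]
t=82: [301, 243, 345, 240, 300]
t=83: [114, 149, 100, 146, 112]
t=84: [316, 306, 331, 303, 314]
t=85: [176, 189, 178, 185, 174]
t=86: [425, 427, 434, 423, 422]
t=87: [402, 410, 408, 405, 399]
t=88: [360, 366, 368, 360, 357]
t=89: [275, 282, 282, 276, 271]
t=90: [105, 112, 112, 105, 101]
t=91: [278, 285, 285, 278, 273]
t=92: [110, 118, 118, 110, 105]
t=93: [288, 296, 296, 288, 282]
t=94: [130, 139, 139, 130, 125]
t=95: [328, 337, 337, 328, 322]
t=96: [211, 220, 220, 211, 205]
t=97: [490, 499, 499, 490, 484]
t=98: [22, 31, 31, 22, 16]
t=99: [112, 121, 121, 112, 106]
t=100: [292, 301, 301, 292, 286]
t=101: [139, 148, 148, 139, 133]
t=102: [346, 355, 355, 346, 340]
t=103: [247, 256, 256, 247, 241]
t=104: [49, 58, 58, 49, 43]
t=105: [166, 175, 175, 166, 160]
t=106: [400, 409, 409, 400, 394]
t=107: [355, 364, 364, 355, 349]
t=108: [265, 274, 274, 265, 259]
t=109: [85, 94, 94, 85, 79]
t=110: [238, 247, 247, 238, 232]
t=111: [31, 40, 40, 31, 25]
t=112: [130, 139, 139, 130, 124]
t=113: [328, 337, 337, 328, 322]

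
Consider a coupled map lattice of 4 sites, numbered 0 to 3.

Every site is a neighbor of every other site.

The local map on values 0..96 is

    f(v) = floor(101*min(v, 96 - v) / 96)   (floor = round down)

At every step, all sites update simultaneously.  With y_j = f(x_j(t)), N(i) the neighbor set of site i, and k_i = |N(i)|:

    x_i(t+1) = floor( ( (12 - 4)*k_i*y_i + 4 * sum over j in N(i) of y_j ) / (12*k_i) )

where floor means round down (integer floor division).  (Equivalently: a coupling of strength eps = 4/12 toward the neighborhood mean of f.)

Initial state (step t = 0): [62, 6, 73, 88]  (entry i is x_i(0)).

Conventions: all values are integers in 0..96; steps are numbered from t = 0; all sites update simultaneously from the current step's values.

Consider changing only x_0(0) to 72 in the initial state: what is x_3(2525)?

Simulating step by step:
t=0: [72, 6, 73, 88]
t=1: [20, 10, 20, 11]
t=2: [18, 12, 18, 13]
t=3: [16, 13, 16, 14]
t=4: [15, 13, 15, 14]
t=5: [14, 13, 14, 14]
t=6: [13, 13, 13, 13]
t=7: [13, 13, 13, 13]

Answer: x_3(2525) = 13
Key observation: The state at step 6, [13, 13, 13, 13], reappears at step 7: the system is in a cycle of period 1 from step 6 on.  Therefore the state at step 2525 equals the state at step 6 + ((2525 - 6) mod 1) = 6, which is [13, 13, 13, 13].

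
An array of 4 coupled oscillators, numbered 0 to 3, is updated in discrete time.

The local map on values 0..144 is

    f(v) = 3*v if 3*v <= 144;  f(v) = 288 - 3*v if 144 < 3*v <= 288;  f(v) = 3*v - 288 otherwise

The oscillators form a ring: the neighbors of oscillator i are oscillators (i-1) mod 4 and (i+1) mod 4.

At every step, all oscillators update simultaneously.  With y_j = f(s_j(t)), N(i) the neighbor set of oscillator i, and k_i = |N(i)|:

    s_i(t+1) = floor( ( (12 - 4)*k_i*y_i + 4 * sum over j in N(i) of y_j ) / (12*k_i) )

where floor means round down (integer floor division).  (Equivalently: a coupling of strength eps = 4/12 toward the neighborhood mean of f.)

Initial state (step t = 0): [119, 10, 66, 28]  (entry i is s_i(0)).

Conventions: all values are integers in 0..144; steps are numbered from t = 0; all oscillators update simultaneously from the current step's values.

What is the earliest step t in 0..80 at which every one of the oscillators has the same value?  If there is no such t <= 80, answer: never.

Simulating step by step:
t=0: [119, 10, 66, 28]  (not all equal)
t=1: [65, 46, 79, 82]  (not all equal)
t=2: [92, 116, 64, 52]  (not all equal)
t=3: [40, 58, 96, 106]  (not all equal)
t=4: [104, 96, 24, 40]  (not all equal)
t=5: [36, 16, 68, 96]  (not all equal)
t=6: [80, 64, 64, 32]  (not all equal)
t=7: [64, 88, 96, 88]  (not all equal)
t=8: [72, 32, 8, 32]  (not all equal)
t=9: [80, 80, 48, 80]  (not all equal)
t=10: [48, 64, 112, 64]  (not all equal)
t=11: [128, 96, 64, 96]  (not all equal)
t=12: [64, 32, 64, 32]  (not all equal)
t=13: [96, 96, 96, 96]  (all equal)

Answer: 13
Key observation: Synchronization is absorbing here: once all oscillators are equal they stay equal, and step 13 is the first all-equal step.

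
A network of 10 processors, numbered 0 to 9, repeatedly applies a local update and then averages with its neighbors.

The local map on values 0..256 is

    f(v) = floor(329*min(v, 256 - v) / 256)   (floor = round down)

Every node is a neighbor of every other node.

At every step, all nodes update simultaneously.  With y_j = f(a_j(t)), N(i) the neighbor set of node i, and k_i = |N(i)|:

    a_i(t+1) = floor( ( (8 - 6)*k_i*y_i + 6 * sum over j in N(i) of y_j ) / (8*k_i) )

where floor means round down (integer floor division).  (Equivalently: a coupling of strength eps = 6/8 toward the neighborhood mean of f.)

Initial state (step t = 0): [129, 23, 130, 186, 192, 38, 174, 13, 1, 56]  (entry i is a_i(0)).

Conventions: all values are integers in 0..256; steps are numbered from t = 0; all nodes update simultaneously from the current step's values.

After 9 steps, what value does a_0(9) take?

Simulating step by step:
t=0: [129, 23, 130, 186, 192, 38, 174, 13, 1, 56]
t=1: [90, 68, 90, 78, 77, 71, 81, 66, 63, 75]
t=2: [100, 95, 100, 97, 97, 96, 98, 94, 94, 96]
t=3: [124, 123, 124, 123, 123, 123, 123, 123, 123, 123]
t=4: [158, 158, 158, 158, 158, 158, 158, 158, 158, 158]
t=5: [125, 125, 125, 125, 125, 125, 125, 125, 125, 125]
t=6: [160, 160, 160, 160, 160, 160, 160, 160, 160, 160]
t=7: [123, 123, 123, 123, 123, 123, 123, 123, 123, 123]
t=8: [158, 158, 158, 158, 158, 158, 158, 158, 158, 158]
t=9: [125, 125, 125, 125, 125, 125, 125, 125, 125, 125]

Answer: a_0(9) = 125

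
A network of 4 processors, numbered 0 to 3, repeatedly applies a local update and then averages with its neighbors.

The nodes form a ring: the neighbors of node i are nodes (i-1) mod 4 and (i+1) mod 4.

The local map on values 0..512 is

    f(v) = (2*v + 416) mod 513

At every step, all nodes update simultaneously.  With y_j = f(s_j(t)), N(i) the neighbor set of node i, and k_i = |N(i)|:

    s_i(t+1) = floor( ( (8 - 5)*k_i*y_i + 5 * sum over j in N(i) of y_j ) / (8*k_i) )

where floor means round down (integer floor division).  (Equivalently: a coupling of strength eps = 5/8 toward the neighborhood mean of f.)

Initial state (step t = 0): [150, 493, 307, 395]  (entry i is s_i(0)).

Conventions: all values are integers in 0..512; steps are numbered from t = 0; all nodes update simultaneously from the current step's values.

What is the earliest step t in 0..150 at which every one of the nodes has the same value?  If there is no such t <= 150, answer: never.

Answer: 36
Key observation: Synchronization is absorbing here: once all nodes are equal they stay equal, and step 36 is the first all-equal step.

Derivation:
t=0: [150, 493, 307, 395]  (not all equal)
t=1: [249, 205, 175, 132]  (not all equal)
t=2: [300, 321, 244, 267]  (not all equal)
t=3: [335, 291, 293, 443]  (not all equal)
t=4: [260, 353, 421, 275]  (not all equal)
t=5: [330, 240, 258, 374]  (not all equal)
t=6: [181, 290, 319, 198]  (not all equal)
t=7: [343, 272, 254, 203]  (not all equal)
t=8: [264, 319, 390, 268]  (not all equal)
t=9: [307, 198, 209, 352]  (not all equal)
t=10: [124, 213, 243, 136]  (not all equal)
t=11: [214, 292, 303, 234]  (not all equal)
t=12: [392, 445, 459, 401]  (not all equal)
t=13: [212, 255, 263, 222]  (not all equal)
t=14: [360, 391, 398, 366]  (not all equal)
t=15: [133, 157, 161, 138]  (not all equal)
t=16: [187, 204, 208, 190]  (not all equal)
t=17: [289, 302, 305, 292]  (not all equal)
t=18: [491, 340, 310, 332]  (not all equal)
t=19: [178, 145, 42, 139]  (not all equal)
t=20: [214, 309, 304, 305]  (not all equal)
t=21: [126, 266, 194, 263]  (not all equal)
t=22: [328, 302, 379, 300]  (not all equal)
t=23: [332, 250, 371, 249]  (not all equal)
t=24: [271, 209, 300, 208]  (not all equal)
t=25: [366, 416, 388, 415]  (not all equal)
t=26: [183, 173, 200, 172]  (not all equal)
t=27: [255, 272, 268, 271]  (not all equal)
t=28: [433, 433, 443, 433]  (not all equal)
t=29: [256, 262, 263, 262]  (not all equal)
t=30: [422, 423, 427, 423]  (not all equal)
t=31: [235, 237, 239, 237]  (not all equal)
t=32: [375, 377, 378, 377]  (not all equal)
t=33: [142, 143, 144, 143]  (not all equal)
t=34: [188, 189, 189, 189]  (not all equal)
t=35: [280, 280, 281, 280]  (not all equal)
t=36: [463, 463, 463, 463]  (all equal)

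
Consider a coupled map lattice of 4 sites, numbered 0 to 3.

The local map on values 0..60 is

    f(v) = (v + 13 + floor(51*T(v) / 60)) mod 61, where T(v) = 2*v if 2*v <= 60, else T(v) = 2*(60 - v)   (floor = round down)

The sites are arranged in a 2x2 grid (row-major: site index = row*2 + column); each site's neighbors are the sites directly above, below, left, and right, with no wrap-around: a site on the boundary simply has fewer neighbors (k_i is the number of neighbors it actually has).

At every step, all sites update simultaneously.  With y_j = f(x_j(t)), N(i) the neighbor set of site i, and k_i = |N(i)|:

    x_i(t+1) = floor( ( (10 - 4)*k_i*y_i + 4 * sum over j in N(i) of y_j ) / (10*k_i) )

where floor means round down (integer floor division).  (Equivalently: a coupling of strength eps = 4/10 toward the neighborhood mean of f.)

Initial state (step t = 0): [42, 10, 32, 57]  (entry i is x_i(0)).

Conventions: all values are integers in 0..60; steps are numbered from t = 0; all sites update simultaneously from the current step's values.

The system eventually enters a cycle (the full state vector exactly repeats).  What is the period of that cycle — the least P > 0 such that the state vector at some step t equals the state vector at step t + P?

Answer: 2
Key observation: The state at step 38, [30, 30, 30, 30], reappears at step 40 — and no state repeats earlier — so the cycle the system enters has period 2.

Derivation:
t=0: [42, 10, 32, 57]
t=1: [28, 31, 26, 22]
t=2: [27, 26, 20, 17]
t=3: [20, 29, 20, 40]
t=4: [10, 24, 10, 22]
t=5: [35, 19, 34, 17]
t=6: [24, 19, 35, 41]
t=7: [16, 10, 25, 21]
t=8: [45, 36, 24, 16]
t=9: [22, 32, 25, 42]
t=10: [16, 25, 18, 24]
t=11: [37, 25, 14, 13]
t=12: [30, 26, 45, 42]
t=13: [28, 24, 24, 23]
t=14: [22, 17, 17, 14]
t=15: [29, 47, 47, 53]
t=16: [26, 21, 21, 18]
t=17: [16, 9, 9, 3]
t=18: [48, 37, 37, 27]
t=19: [23, 25, 25, 25]
t=20: [16, 18, 18, 19]
t=21: [33, 11, 11, 1]
t=22: [34, 34, 34, 25]
t=23: [30, 27, 27, 23]
t=24: [29, 23, 23, 18]
t=25: [23, 14, 14, 5]
t=26: [28, 38, 38, 35]
t=27: [27, 27, 27, 28]
t=28: [24, 24, 24, 25]
t=29: [16, 16, 16, 17]
t=30: [56, 56, 56, 57]
t=31: [14, 14, 14, 14]
t=32: [50, 50, 50, 50]
t=33: [19, 19, 19, 19]
t=34: [3, 3, 3, 3]
t=35: [21, 21, 21, 21]
t=36: [8, 8, 8, 8]
t=37: [34, 34, 34, 34]
t=38: [30, 30, 30, 30]
t=39: [33, 33, 33, 33]
t=40: [30, 30, 30, 30]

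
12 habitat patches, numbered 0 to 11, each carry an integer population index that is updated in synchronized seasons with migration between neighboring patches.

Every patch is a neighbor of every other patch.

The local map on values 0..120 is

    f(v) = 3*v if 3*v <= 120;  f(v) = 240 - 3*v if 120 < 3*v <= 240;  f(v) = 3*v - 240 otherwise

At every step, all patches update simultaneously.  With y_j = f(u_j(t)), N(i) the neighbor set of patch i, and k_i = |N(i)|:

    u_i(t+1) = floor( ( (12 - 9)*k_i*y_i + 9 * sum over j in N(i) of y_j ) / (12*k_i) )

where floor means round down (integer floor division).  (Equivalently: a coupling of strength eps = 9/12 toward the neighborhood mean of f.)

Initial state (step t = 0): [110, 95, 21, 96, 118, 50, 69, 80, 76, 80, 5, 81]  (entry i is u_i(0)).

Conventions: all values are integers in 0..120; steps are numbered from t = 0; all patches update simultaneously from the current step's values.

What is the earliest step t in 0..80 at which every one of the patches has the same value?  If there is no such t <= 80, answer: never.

Answer: 6
Key observation: Synchronization is absorbing here: once all patches are equal they stay equal, and step 6 is the first all-equal step.

Derivation:
t=0: [110, 95, 21, 96, 118, 50, 69, 80, 76, 80, 5, 81]  (not all equal)
t=1: [51, 43, 46, 43, 55, 51, 40, 34, 37, 34, 37, 35]  (not all equal)
t=2: [99, 103, 102, 103, 97, 99, 105, 102, 103, 102, 103, 102]  (not all equal)
t=3: [63, 65, 65, 65, 62, 63, 66, 65, 65, 65, 65, 65]  (not all equal)
t=4: [47, 46, 46, 46, 47, 47, 45, 46, 46, 46, 46, 46]  (not all equal)
t=5: [101, 101, 101, 101, 101, 101, 102, 101, 101, 101, 101, 101]  (not all equal)
t=6: [63, 63, 63, 63, 63, 63, 63, 63, 63, 63, 63, 63]  (all equal)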